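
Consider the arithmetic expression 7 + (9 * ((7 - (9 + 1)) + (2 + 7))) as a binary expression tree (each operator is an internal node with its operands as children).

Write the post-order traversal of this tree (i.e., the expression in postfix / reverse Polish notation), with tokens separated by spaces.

7 9 7 9 1 + - 2 7 + + * +

Post-order on an expression tree gives postfix notation: for each operator, emit left operand, right operand, then the operator.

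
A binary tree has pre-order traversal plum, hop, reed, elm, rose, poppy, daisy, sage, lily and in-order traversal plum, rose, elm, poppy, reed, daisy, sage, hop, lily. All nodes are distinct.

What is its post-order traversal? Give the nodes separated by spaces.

rose poppy elm sage daisy reed lily hop plum

The first element of pre-order is the root; it splits in-order into left and right subtrees.
Root plum: left subtree has 0 nodes { }, right has 8 {rose, elm, poppy, reed, daisy, sage, hop, lily}.
  Root hop: left subtree has 6 nodes {rose, elm, poppy, reed, daisy, sage}, right has 1 {lily}.
    Root reed: left subtree has 3 nodes {rose, elm, poppy}, right has 2 {daisy, sage}.
      Root elm: left subtree has 1 node {rose}, right has 1 {poppy}.
      Root daisy: left subtree has 0 nodes { }, right has 1 {sage}.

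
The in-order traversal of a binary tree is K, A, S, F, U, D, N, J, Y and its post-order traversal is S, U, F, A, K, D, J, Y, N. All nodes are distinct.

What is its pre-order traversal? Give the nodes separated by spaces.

N D K A F S U Y J

The last element of post-order is the root; it splits in-order into left and right subtrees.
Root N: left subtree has 6 nodes {K, A, S, F, U, D}, right has 2 {J, Y}.
  Root D: left subtree has 5 nodes {K, A, S, F, U}, right has 0 { }.
    Root K: left subtree has 0 nodes { }, right has 4 {A, S, F, U}.
      Root A: left subtree has 0 nodes { }, right has 3 {S, F, U}.
        Root F: left subtree has 1 node {S}, right has 1 {U}.
  Root Y: left subtree has 1 node {J}, right has 0 { }.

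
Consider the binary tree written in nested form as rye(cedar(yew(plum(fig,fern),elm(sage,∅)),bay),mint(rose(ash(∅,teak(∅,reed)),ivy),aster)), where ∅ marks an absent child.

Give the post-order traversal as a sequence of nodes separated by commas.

fig, fern, plum, sage, elm, yew, bay, cedar, reed, teak, ash, ivy, rose, aster, mint, rye

Post-order visits the left subtree, then the right subtree, then the node.
At rye: go left to cedar.
  At cedar: go left to yew.
    At yew: go left to plum.
      At plum: go left to fig.
        fig is a leaf — visit fig.
      At plum: go right to fern.
        fern is a leaf — visit fern.
      Visit plum.
    At yew: go right to elm.
      At elm: go left to sage.
        sage is a leaf — visit sage.
      At elm: no right child.
      Visit elm.
    Visit yew.
  At cedar: go right to bay.
    bay is a leaf — visit bay.
  Visit cedar.
At rye: go right to mint.
  At mint: go left to rose.
    At rose: go left to ash.
      At ash: no left child.
      At ash: go right to teak.
        At teak: no left child.
        At teak: go right to reed.
          reed is a leaf — visit reed.
        Visit teak.
      Visit ash.
    At rose: go right to ivy.
      ivy is a leaf — visit ivy.
    Visit rose.
  At mint: go right to aster.
    aster is a leaf — visit aster.
  Visit mint.
Visit rye.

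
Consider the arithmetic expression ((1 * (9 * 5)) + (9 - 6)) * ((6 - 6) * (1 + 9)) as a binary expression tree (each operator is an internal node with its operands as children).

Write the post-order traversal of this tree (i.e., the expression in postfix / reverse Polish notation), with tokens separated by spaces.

Post-order on an expression tree gives postfix notation: for each operator, emit left operand, right operand, then the operator.

1 9 5 * * 9 6 - + 6 6 - 1 9 + * *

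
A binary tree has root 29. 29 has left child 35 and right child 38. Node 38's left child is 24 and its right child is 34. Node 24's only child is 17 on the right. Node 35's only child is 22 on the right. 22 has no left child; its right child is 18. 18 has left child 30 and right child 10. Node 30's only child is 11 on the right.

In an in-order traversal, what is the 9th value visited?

In-order visits the left subtree, then the node, then the right subtree.
At 29: go left to 35.
  At 35: no left child.
  Visit 35.
  At 35: go right to 22.
    At 22: no left child.
    Visit 22.
    At 22: go right to 18.
      At 18: go left to 30.
        At 30: no left child.
        Visit 30.
        At 30: go right to 11.
          11 is a leaf — visit 11.
      Visit 18.
      At 18: go right to 10.
        10 is a leaf — visit 10.
Visit 29.
At 29: go right to 38.
  At 38: go left to 24.
    At 24: no left child.
    Visit 24.
    At 24: go right to 17.
      17 is a leaf — visit 17.
  Visit 38.
  At 38: go right to 34.
    34 is a leaf — visit 34.
Full in-order sequence: 35, 22, 30, 11, 18, 10, 29, 24, 17, 38, 34.

17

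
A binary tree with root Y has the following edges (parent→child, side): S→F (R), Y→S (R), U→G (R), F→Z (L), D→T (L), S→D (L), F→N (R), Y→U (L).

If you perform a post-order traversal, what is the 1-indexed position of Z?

Post-order visits the left subtree, then the right subtree, then the node.
At Y: go left to U.
  At U: no left child.
  At U: go right to G.
    G is a leaf — visit G.
  Visit U.
At Y: go right to S.
  At S: go left to D.
    At D: go left to T.
      T is a leaf — visit T.
    At D: no right child.
    Visit D.
  At S: go right to F.
    At F: go left to Z.
      Z is a leaf — visit Z.
    At F: go right to N.
      N is a leaf — visit N.
    Visit F.
  Visit S.
Visit Y.
Full post-order sequence: G, U, T, D, Z, N, F, S, Y.

5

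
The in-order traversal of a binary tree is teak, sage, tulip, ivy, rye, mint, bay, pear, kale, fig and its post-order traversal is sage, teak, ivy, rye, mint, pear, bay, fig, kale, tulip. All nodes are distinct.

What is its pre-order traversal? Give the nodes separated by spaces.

The last element of post-order is the root; it splits in-order into left and right subtrees.
Root tulip: left subtree has 2 nodes {teak, sage}, right has 7 {ivy, rye, mint, bay, pear, kale, fig}.
  Root teak: left subtree has 0 nodes { }, right has 1 {sage}.
  Root kale: left subtree has 5 nodes {ivy, rye, mint, bay, pear}, right has 1 {fig}.
    Root bay: left subtree has 3 nodes {ivy, rye, mint}, right has 1 {pear}.
      Root mint: left subtree has 2 nodes {ivy, rye}, right has 0 { }.
        Root rye: left subtree has 1 node {ivy}, right has 0 { }.

tulip teak sage kale bay mint rye ivy pear fig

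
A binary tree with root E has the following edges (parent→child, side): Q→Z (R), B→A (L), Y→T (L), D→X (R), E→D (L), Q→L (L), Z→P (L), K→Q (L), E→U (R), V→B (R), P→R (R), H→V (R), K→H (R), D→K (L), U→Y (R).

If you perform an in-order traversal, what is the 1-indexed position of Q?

In-order visits the left subtree, then the node, then the right subtree.
At E: go left to D.
  At D: go left to K.
    At K: go left to Q.
      At Q: go left to L.
        L is a leaf — visit L.
      Visit Q.
      At Q: go right to Z.
        At Z: go left to P.
          At P: no left child.
          Visit P.
          At P: go right to R.
            R is a leaf — visit R.
        Visit Z.
        At Z: no right child.
    Visit K.
    At K: go right to H.
      At H: no left child.
      Visit H.
      At H: go right to V.
        At V: no left child.
        Visit V.
        At V: go right to B.
          At B: go left to A.
            A is a leaf — visit A.
          Visit B.
          At B: no right child.
  Visit D.
  At D: go right to X.
    X is a leaf — visit X.
Visit E.
At E: go right to U.
  At U: no left child.
  Visit U.
  At U: go right to Y.
    At Y: go left to T.
      T is a leaf — visit T.
    Visit Y.
    At Y: no right child.
Full in-order sequence: L, Q, P, R, Z, K, H, V, A, B, D, X, E, U, T, Y.

2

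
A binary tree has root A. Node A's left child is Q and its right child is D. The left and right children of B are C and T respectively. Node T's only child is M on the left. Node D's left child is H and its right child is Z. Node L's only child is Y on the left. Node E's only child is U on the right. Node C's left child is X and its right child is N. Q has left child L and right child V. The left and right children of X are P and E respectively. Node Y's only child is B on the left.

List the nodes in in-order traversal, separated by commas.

P, X, E, U, C, N, B, M, T, Y, L, Q, V, A, H, D, Z

In-order visits the left subtree, then the node, then the right subtree.
At A: go left to Q.
  At Q: go left to L.
    At L: go left to Y.
      At Y: go left to B.
        At B: go left to C.
          At C: go left to X.
            At X: go left to P.
              P is a leaf — visit P.
            Visit X.
            At X: go right to E.
              At E: no left child.
              Visit E.
              At E: go right to U.
                U is a leaf — visit U.
          Visit C.
          At C: go right to N.
            N is a leaf — visit N.
        Visit B.
        At B: go right to T.
          At T: go left to M.
            M is a leaf — visit M.
          Visit T.
          At T: no right child.
      Visit Y.
      At Y: no right child.
    Visit L.
    At L: no right child.
  Visit Q.
  At Q: go right to V.
    V is a leaf — visit V.
Visit A.
At A: go right to D.
  At D: go left to H.
    H is a leaf — visit H.
  Visit D.
  At D: go right to Z.
    Z is a leaf — visit Z.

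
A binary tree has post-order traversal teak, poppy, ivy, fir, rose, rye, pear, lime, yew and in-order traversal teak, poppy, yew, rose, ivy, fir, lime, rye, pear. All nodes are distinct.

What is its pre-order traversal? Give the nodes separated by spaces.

yew poppy teak lime rose fir ivy pear rye

The last element of post-order is the root; it splits in-order into left and right subtrees.
Root yew: left subtree has 2 nodes {teak, poppy}, right has 6 {rose, ivy, fir, lime, rye, pear}.
  Root poppy: left subtree has 1 node {teak}, right has 0 { }.
  Root lime: left subtree has 3 nodes {rose, ivy, fir}, right has 2 {rye, pear}.
    Root rose: left subtree has 0 nodes { }, right has 2 {ivy, fir}.
      Root fir: left subtree has 1 node {ivy}, right has 0 { }.
    Root pear: left subtree has 1 node {rye}, right has 0 { }.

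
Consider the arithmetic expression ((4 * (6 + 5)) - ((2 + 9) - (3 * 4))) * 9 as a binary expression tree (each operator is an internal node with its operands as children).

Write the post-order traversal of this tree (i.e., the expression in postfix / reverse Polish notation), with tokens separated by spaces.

Post-order on an expression tree gives postfix notation: for each operator, emit left operand, right operand, then the operator.

4 6 5 + * 2 9 + 3 4 * - - 9 *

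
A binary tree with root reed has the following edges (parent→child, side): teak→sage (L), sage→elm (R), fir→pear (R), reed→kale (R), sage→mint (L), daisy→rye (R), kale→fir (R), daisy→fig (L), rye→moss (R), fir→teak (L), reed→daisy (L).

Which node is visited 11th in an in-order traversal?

In-order visits the left subtree, then the node, then the right subtree.
At reed: go left to daisy.
  At daisy: go left to fig.
    fig is a leaf — visit fig.
  Visit daisy.
  At daisy: go right to rye.
    At rye: no left child.
    Visit rye.
    At rye: go right to moss.
      moss is a leaf — visit moss.
Visit reed.
At reed: go right to kale.
  At kale: no left child.
  Visit kale.
  At kale: go right to fir.
    At fir: go left to teak.
      At teak: go left to sage.
        At sage: go left to mint.
          mint is a leaf — visit mint.
        Visit sage.
        At sage: go right to elm.
          elm is a leaf — visit elm.
      Visit teak.
      At teak: no right child.
    Visit fir.
    At fir: go right to pear.
      pear is a leaf — visit pear.
Full in-order sequence: fig, daisy, rye, moss, reed, kale, mint, sage, elm, teak, fir, pear.

fir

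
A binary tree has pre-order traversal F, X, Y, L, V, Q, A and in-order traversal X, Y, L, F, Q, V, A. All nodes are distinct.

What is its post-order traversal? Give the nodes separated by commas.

The first element of pre-order is the root; it splits in-order into left and right subtrees.
Root F: left subtree has 3 nodes {X, Y, L}, right has 3 {Q, V, A}.
  Root X: left subtree has 0 nodes { }, right has 2 {Y, L}.
    Root Y: left subtree has 0 nodes { }, right has 1 {L}.
  Root V: left subtree has 1 node {Q}, right has 1 {A}.

L, Y, X, Q, A, V, F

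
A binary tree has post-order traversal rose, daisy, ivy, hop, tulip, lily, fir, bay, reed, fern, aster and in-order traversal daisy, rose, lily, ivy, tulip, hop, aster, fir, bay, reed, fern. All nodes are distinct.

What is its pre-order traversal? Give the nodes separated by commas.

aster, lily, daisy, rose, tulip, ivy, hop, fern, reed, bay, fir

The last element of post-order is the root; it splits in-order into left and right subtrees.
Root aster: left subtree has 6 nodes {daisy, rose, lily, ivy, tulip, hop}, right has 4 {fir, bay, reed, fern}.
  Root lily: left subtree has 2 nodes {daisy, rose}, right has 3 {ivy, tulip, hop}.
    Root daisy: left subtree has 0 nodes { }, right has 1 {rose}.
    Root tulip: left subtree has 1 node {ivy}, right has 1 {hop}.
  Root fern: left subtree has 3 nodes {fir, bay, reed}, right has 0 { }.
    Root reed: left subtree has 2 nodes {fir, bay}, right has 0 { }.
      Root bay: left subtree has 1 node {fir}, right has 0 { }.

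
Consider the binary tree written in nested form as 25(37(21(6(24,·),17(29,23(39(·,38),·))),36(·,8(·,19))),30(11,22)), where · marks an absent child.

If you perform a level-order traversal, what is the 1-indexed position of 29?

12

Level-order visits nodes level by level from the root, left to right within each level.
Level 0: 25
Level 1: 37, 30
Level 2: 21, 36, 11, 22
Level 3: 6, 17, 8
Level 4: 24, 29, 23, 19
Level 5: 39
Level 6: 38
Full level-order sequence: 25, 37, 30, 21, 36, 11, 22, 6, 17, 8, 24, 29, 23, 19, 39, 38.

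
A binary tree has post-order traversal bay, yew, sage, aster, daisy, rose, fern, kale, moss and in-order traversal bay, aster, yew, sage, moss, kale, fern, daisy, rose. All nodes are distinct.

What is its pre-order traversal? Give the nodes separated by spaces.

moss aster bay sage yew kale fern rose daisy

The last element of post-order is the root; it splits in-order into left and right subtrees.
Root moss: left subtree has 4 nodes {bay, aster, yew, sage}, right has 4 {kale, fern, daisy, rose}.
  Root aster: left subtree has 1 node {bay}, right has 2 {yew, sage}.
    Root sage: left subtree has 1 node {yew}, right has 0 { }.
  Root kale: left subtree has 0 nodes { }, right has 3 {fern, daisy, rose}.
    Root fern: left subtree has 0 nodes { }, right has 2 {daisy, rose}.
      Root rose: left subtree has 1 node {daisy}, right has 0 { }.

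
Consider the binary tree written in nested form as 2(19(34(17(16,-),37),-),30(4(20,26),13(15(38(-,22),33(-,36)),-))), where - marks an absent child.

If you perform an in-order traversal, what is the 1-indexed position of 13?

16

In-order visits the left subtree, then the node, then the right subtree.
At 2: go left to 19.
  At 19: go left to 34.
    At 34: go left to 17.
      At 17: go left to 16.
        16 is a leaf — visit 16.
      Visit 17.
      At 17: no right child.
    Visit 34.
    At 34: go right to 37.
      37 is a leaf — visit 37.
  Visit 19.
  At 19: no right child.
Visit 2.
At 2: go right to 30.
  At 30: go left to 4.
    At 4: go left to 20.
      20 is a leaf — visit 20.
    Visit 4.
    At 4: go right to 26.
      26 is a leaf — visit 26.
  Visit 30.
  At 30: go right to 13.
    At 13: go left to 15.
      At 15: go left to 38.
        At 38: no left child.
        Visit 38.
        At 38: go right to 22.
          22 is a leaf — visit 22.
      Visit 15.
      At 15: go right to 33.
        At 33: no left child.
        Visit 33.
        At 33: go right to 36.
          36 is a leaf — visit 36.
    Visit 13.
    At 13: no right child.
Full in-order sequence: 16, 17, 34, 37, 19, 2, 20, 4, 26, 30, 38, 22, 15, 33, 36, 13.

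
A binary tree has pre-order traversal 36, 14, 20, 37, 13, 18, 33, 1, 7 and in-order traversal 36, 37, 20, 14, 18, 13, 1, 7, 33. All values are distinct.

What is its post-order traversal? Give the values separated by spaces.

The first element of pre-order is the root; it splits in-order into left and right subtrees.
Root 36: left subtree has 0 nodes { }, right has 8 {37, 20, 14, 18, 13, 1, 7, 33}.
  Root 14: left subtree has 2 nodes {37, 20}, right has 5 {18, 13, 1, 7, 33}.
    Root 20: left subtree has 1 node {37}, right has 0 { }.
    Root 13: left subtree has 1 node {18}, right has 3 {1, 7, 33}.
      Root 33: left subtree has 2 nodes {1, 7}, right has 0 { }.
        Root 1: left subtree has 0 nodes { }, right has 1 {7}.

37 20 18 7 1 33 13 14 36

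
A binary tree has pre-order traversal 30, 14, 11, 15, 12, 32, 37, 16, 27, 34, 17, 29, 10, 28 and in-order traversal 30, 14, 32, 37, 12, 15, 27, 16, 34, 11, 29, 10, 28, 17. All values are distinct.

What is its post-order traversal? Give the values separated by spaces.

37 32 12 27 34 16 15 28 10 29 17 11 14 30

The first element of pre-order is the root; it splits in-order into left and right subtrees.
Root 30: left subtree has 0 nodes { }, right has 13 {14, 32, 37, 12, 15, 27, 16, 34, 11, 29, 10, 28, 17}.
  Root 14: left subtree has 0 nodes { }, right has 12 {32, 37, 12, 15, 27, 16, 34, 11, 29, 10, 28, 17}.
    Root 11: left subtree has 7 nodes {32, 37, 12, 15, 27, 16, 34}, right has 4 {29, 10, 28, 17}.
      Root 15: left subtree has 3 nodes {32, 37, 12}, right has 3 {27, 16, 34}.
        Root 12: left subtree has 2 nodes {32, 37}, right has 0 { }.
          Root 32: left subtree has 0 nodes { }, right has 1 {37}.
        Root 16: left subtree has 1 node {27}, right has 1 {34}.
      Root 17: left subtree has 3 nodes {29, 10, 28}, right has 0 { }.
        Root 29: left subtree has 0 nodes { }, right has 2 {10, 28}.
          Root 10: left subtree has 0 nodes { }, right has 1 {28}.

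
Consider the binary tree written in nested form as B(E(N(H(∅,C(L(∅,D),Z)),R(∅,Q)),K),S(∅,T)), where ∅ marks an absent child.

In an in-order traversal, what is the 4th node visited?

C

In-order visits the left subtree, then the node, then the right subtree.
At B: go left to E.
  At E: go left to N.
    At N: go left to H.
      At H: no left child.
      Visit H.
      At H: go right to C.
        At C: go left to L.
          At L: no left child.
          Visit L.
          At L: go right to D.
            D is a leaf — visit D.
        Visit C.
        At C: go right to Z.
          Z is a leaf — visit Z.
    Visit N.
    At N: go right to R.
      At R: no left child.
      Visit R.
      At R: go right to Q.
        Q is a leaf — visit Q.
  Visit E.
  At E: go right to K.
    K is a leaf — visit K.
Visit B.
At B: go right to S.
  At S: no left child.
  Visit S.
  At S: go right to T.
    T is a leaf — visit T.
Full in-order sequence: H, L, D, C, Z, N, R, Q, E, K, B, S, T.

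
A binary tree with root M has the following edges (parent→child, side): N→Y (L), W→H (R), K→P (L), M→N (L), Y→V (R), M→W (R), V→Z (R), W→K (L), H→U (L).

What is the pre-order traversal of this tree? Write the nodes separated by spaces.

Pre-order visits the node, then its left subtree, then its right subtree.
Visit M.
At M: go left to N.
  Visit N.
  At N: go left to Y.
    Visit Y.
    At Y: no left child.
    At Y: go right to V.
      Visit V.
      At V: no left child.
      At V: go right to Z.
        Z is a leaf — visit Z.
  At N: no right child.
At M: go right to W.
  Visit W.
  At W: go left to K.
    Visit K.
    At K: go left to P.
      P is a leaf — visit P.
    At K: no right child.
  At W: go right to H.
    Visit H.
    At H: go left to U.
      U is a leaf — visit U.
    At H: no right child.

M N Y V Z W K P H U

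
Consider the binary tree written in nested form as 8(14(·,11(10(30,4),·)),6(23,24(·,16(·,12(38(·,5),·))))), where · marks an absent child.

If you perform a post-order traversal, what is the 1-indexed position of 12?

9

Post-order visits the left subtree, then the right subtree, then the node.
At 8: go left to 14.
  At 14: no left child.
  At 14: go right to 11.
    At 11: go left to 10.
      At 10: go left to 30.
        30 is a leaf — visit 30.
      At 10: go right to 4.
        4 is a leaf — visit 4.
      Visit 10.
    At 11: no right child.
    Visit 11.
  Visit 14.
At 8: go right to 6.
  At 6: go left to 23.
    23 is a leaf — visit 23.
  At 6: go right to 24.
    At 24: no left child.
    At 24: go right to 16.
      At 16: no left child.
      At 16: go right to 12.
        At 12: go left to 38.
          At 38: no left child.
          At 38: go right to 5.
            5 is a leaf — visit 5.
          Visit 38.
        At 12: no right child.
        Visit 12.
      Visit 16.
    Visit 24.
  Visit 6.
Visit 8.
Full post-order sequence: 30, 4, 10, 11, 14, 23, 5, 38, 12, 16, 24, 6, 8.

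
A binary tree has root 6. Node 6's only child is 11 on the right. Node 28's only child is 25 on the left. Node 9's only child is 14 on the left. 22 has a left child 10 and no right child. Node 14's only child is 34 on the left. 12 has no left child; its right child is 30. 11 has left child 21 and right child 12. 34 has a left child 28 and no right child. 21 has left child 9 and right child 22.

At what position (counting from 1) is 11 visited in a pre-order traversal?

2

Pre-order visits the node, then its left subtree, then its right subtree.
Visit 6.
At 6: no left child.
At 6: go right to 11.
  Visit 11.
  At 11: go left to 21.
    Visit 21.
    At 21: go left to 9.
      Visit 9.
      At 9: go left to 14.
        Visit 14.
        At 14: go left to 34.
          Visit 34.
          At 34: go left to 28.
            Visit 28.
            At 28: go left to 25.
              25 is a leaf — visit 25.
            At 28: no right child.
          At 34: no right child.
        At 14: no right child.
      At 9: no right child.
    At 21: go right to 22.
      Visit 22.
      At 22: go left to 10.
        10 is a leaf — visit 10.
      At 22: no right child.
  At 11: go right to 12.
    Visit 12.
    At 12: no left child.
    At 12: go right to 30.
      30 is a leaf — visit 30.
Full pre-order sequence: 6, 11, 21, 9, 14, 34, 28, 25, 22, 10, 12, 30.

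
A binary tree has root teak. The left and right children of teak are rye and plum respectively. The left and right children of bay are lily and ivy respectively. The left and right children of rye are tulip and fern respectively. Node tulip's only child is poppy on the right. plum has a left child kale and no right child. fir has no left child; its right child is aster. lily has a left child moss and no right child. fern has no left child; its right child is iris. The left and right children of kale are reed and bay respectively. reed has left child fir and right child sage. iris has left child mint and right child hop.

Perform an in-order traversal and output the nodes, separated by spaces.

tulip poppy rye fern mint iris hop teak fir aster reed sage kale moss lily bay ivy plum

In-order visits the left subtree, then the node, then the right subtree.
At teak: go left to rye.
  At rye: go left to tulip.
    At tulip: no left child.
    Visit tulip.
    At tulip: go right to poppy.
      poppy is a leaf — visit poppy.
  Visit rye.
  At rye: go right to fern.
    At fern: no left child.
    Visit fern.
    At fern: go right to iris.
      At iris: go left to mint.
        mint is a leaf — visit mint.
      Visit iris.
      At iris: go right to hop.
        hop is a leaf — visit hop.
Visit teak.
At teak: go right to plum.
  At plum: go left to kale.
    At kale: go left to reed.
      At reed: go left to fir.
        At fir: no left child.
        Visit fir.
        At fir: go right to aster.
          aster is a leaf — visit aster.
      Visit reed.
      At reed: go right to sage.
        sage is a leaf — visit sage.
    Visit kale.
    At kale: go right to bay.
      At bay: go left to lily.
        At lily: go left to moss.
          moss is a leaf — visit moss.
        Visit lily.
        At lily: no right child.
      Visit bay.
      At bay: go right to ivy.
        ivy is a leaf — visit ivy.
  Visit plum.
  At plum: no right child.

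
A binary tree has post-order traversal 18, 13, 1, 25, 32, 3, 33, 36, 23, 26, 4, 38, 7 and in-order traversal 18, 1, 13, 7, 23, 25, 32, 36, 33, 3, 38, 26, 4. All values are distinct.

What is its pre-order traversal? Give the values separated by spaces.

7 1 18 13 38 23 36 32 25 33 3 4 26

The last element of post-order is the root; it splits in-order into left and right subtrees.
Root 7: left subtree has 3 nodes {18, 1, 13}, right has 9 {23, 25, 32, 36, 33, 3, 38, 26, 4}.
  Root 1: left subtree has 1 node {18}, right has 1 {13}.
  Root 38: left subtree has 6 nodes {23, 25, 32, 36, 33, 3}, right has 2 {26, 4}.
    Root 23: left subtree has 0 nodes { }, right has 5 {25, 32, 36, 33, 3}.
      Root 36: left subtree has 2 nodes {25, 32}, right has 2 {33, 3}.
        Root 32: left subtree has 1 node {25}, right has 0 { }.
        Root 33: left subtree has 0 nodes { }, right has 1 {3}.
    Root 4: left subtree has 1 node {26}, right has 0 { }.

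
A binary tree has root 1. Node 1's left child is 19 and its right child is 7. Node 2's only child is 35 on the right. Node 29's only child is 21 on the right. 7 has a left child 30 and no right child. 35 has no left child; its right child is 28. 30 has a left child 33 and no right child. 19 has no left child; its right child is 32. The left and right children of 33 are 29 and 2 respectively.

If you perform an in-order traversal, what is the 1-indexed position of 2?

7

In-order visits the left subtree, then the node, then the right subtree.
At 1: go left to 19.
  At 19: no left child.
  Visit 19.
  At 19: go right to 32.
    32 is a leaf — visit 32.
Visit 1.
At 1: go right to 7.
  At 7: go left to 30.
    At 30: go left to 33.
      At 33: go left to 29.
        At 29: no left child.
        Visit 29.
        At 29: go right to 21.
          21 is a leaf — visit 21.
      Visit 33.
      At 33: go right to 2.
        At 2: no left child.
        Visit 2.
        At 2: go right to 35.
          At 35: no left child.
          Visit 35.
          At 35: go right to 28.
            28 is a leaf — visit 28.
    Visit 30.
    At 30: no right child.
  Visit 7.
  At 7: no right child.
Full in-order sequence: 19, 32, 1, 29, 21, 33, 2, 35, 28, 30, 7.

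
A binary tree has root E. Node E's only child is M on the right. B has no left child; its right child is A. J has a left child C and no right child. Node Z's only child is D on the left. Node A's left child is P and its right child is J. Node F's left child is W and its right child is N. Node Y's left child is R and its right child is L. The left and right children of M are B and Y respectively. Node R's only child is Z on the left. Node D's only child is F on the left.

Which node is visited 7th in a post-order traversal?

Post-order visits the left subtree, then the right subtree, then the node.
At E: no left child.
At E: go right to M.
  At M: go left to B.
    At B: no left child.
    At B: go right to A.
      At A: go left to P.
        P is a leaf — visit P.
      At A: go right to J.
        At J: go left to C.
          C is a leaf — visit C.
        At J: no right child.
        Visit J.
      Visit A.
    Visit B.
  At M: go right to Y.
    At Y: go left to R.
      At R: go left to Z.
        At Z: go left to D.
          At D: go left to F.
            At F: go left to W.
              W is a leaf — visit W.
            At F: go right to N.
              N is a leaf — visit N.
            Visit F.
          At D: no right child.
          Visit D.
        At Z: no right child.
        Visit Z.
      At R: no right child.
      Visit R.
    At Y: go right to L.
      L is a leaf — visit L.
    Visit Y.
  Visit M.
Visit E.
Full post-order sequence: P, C, J, A, B, W, N, F, D, Z, R, L, Y, M, E.

N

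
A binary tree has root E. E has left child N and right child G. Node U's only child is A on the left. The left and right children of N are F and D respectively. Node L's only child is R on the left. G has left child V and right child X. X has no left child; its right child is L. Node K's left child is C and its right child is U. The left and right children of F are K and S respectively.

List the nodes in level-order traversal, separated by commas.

E, N, G, F, D, V, X, K, S, L, C, U, R, A

Level-order visits nodes level by level from the root, left to right within each level.
Level 0: E
Level 1: N, G
Level 2: F, D, V, X
Level 3: K, S, L
Level 4: C, U, R
Level 5: A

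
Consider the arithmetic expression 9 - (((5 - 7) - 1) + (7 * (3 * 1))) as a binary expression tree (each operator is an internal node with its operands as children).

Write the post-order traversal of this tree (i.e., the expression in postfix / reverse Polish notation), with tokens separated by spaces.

9 5 7 - 1 - 7 3 1 * * + -

Post-order on an expression tree gives postfix notation: for each operator, emit left operand, right operand, then the operator.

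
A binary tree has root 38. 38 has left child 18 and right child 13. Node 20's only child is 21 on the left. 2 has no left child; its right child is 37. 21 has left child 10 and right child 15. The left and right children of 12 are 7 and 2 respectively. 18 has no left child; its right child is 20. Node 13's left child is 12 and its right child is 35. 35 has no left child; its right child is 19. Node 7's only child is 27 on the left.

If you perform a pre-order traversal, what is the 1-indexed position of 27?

Pre-order visits the node, then its left subtree, then its right subtree.
Visit 38.
At 38: go left to 18.
  Visit 18.
  At 18: no left child.
  At 18: go right to 20.
    Visit 20.
    At 20: go left to 21.
      Visit 21.
      At 21: go left to 10.
        10 is a leaf — visit 10.
      At 21: go right to 15.
        15 is a leaf — visit 15.
    At 20: no right child.
At 38: go right to 13.
  Visit 13.
  At 13: go left to 12.
    Visit 12.
    At 12: go left to 7.
      Visit 7.
      At 7: go left to 27.
        27 is a leaf — visit 27.
      At 7: no right child.
    At 12: go right to 2.
      Visit 2.
      At 2: no left child.
      At 2: go right to 37.
        37 is a leaf — visit 37.
  At 13: go right to 35.
    Visit 35.
    At 35: no left child.
    At 35: go right to 19.
      19 is a leaf — visit 19.
Full pre-order sequence: 38, 18, 20, 21, 10, 15, 13, 12, 7, 27, 2, 37, 35, 19.

10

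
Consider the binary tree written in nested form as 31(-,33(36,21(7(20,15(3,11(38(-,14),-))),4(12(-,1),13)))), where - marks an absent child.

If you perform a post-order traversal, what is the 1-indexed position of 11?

6

Post-order visits the left subtree, then the right subtree, then the node.
At 31: no left child.
At 31: go right to 33.
  At 33: go left to 36.
    36 is a leaf — visit 36.
  At 33: go right to 21.
    At 21: go left to 7.
      At 7: go left to 20.
        20 is a leaf — visit 20.
      At 7: go right to 15.
        At 15: go left to 3.
          3 is a leaf — visit 3.
        At 15: go right to 11.
          At 11: go left to 38.
            At 38: no left child.
            At 38: go right to 14.
              14 is a leaf — visit 14.
            Visit 38.
          At 11: no right child.
          Visit 11.
        Visit 15.
      Visit 7.
    At 21: go right to 4.
      At 4: go left to 12.
        At 12: no left child.
        At 12: go right to 1.
          1 is a leaf — visit 1.
        Visit 12.
      At 4: go right to 13.
        13 is a leaf — visit 13.
      Visit 4.
    Visit 21.
  Visit 33.
Visit 31.
Full post-order sequence: 36, 20, 3, 14, 38, 11, 15, 7, 1, 12, 13, 4, 21, 33, 31.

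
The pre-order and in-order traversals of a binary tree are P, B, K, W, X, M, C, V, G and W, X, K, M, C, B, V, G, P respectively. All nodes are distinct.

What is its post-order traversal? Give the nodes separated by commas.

X, W, C, M, K, G, V, B, P

The first element of pre-order is the root; it splits in-order into left and right subtrees.
Root P: left subtree has 8 nodes {W, X, K, M, C, B, V, G}, right has 0 { }.
  Root B: left subtree has 5 nodes {W, X, K, M, C}, right has 2 {V, G}.
    Root K: left subtree has 2 nodes {W, X}, right has 2 {M, C}.
      Root W: left subtree has 0 nodes { }, right has 1 {X}.
      Root M: left subtree has 0 nodes { }, right has 1 {C}.
    Root V: left subtree has 0 nodes { }, right has 1 {G}.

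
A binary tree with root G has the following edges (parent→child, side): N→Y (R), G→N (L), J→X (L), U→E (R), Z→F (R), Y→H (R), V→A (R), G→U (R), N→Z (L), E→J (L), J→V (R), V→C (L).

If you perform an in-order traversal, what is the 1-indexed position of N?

In-order visits the left subtree, then the node, then the right subtree.
At G: go left to N.
  At N: go left to Z.
    At Z: no left child.
    Visit Z.
    At Z: go right to F.
      F is a leaf — visit F.
  Visit N.
  At N: go right to Y.
    At Y: no left child.
    Visit Y.
    At Y: go right to H.
      H is a leaf — visit H.
Visit G.
At G: go right to U.
  At U: no left child.
  Visit U.
  At U: go right to E.
    At E: go left to J.
      At J: go left to X.
        X is a leaf — visit X.
      Visit J.
      At J: go right to V.
        At V: go left to C.
          C is a leaf — visit C.
        Visit V.
        At V: go right to A.
          A is a leaf — visit A.
    Visit E.
    At E: no right child.
Full in-order sequence: Z, F, N, Y, H, G, U, X, J, C, V, A, E.

3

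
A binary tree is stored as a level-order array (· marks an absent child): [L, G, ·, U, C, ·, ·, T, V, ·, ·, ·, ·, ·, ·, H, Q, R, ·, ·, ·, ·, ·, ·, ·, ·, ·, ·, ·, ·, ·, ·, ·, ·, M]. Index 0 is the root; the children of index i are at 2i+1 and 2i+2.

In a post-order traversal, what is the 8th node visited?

Post-order visits the left subtree, then the right subtree, then the node.
At L: go left to G.
  At G: go left to U.
    At U: go left to T.
      At T: go left to H.
        H is a leaf — visit H.
      At T: go right to Q.
        At Q: no left child.
        At Q: go right to M.
          M is a leaf — visit M.
        Visit Q.
      Visit T.
    At U: go right to V.
      At V: go left to R.
        R is a leaf — visit R.
      At V: no right child.
      Visit V.
    Visit U.
  At G: go right to C.
    C is a leaf — visit C.
  Visit G.
At L: no right child.
Visit L.
Full post-order sequence: H, M, Q, T, R, V, U, C, G, L.

C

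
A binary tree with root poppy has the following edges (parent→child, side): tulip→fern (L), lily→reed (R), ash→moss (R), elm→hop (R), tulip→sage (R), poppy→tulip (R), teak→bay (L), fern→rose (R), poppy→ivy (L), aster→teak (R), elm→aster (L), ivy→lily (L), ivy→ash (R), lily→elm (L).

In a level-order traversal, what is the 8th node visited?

elm

Level-order visits nodes level by level from the root, left to right within each level.
Level 0: poppy
Level 1: ivy, tulip
Level 2: lily, ash, fern, sage
Level 3: elm, reed, moss, rose
Level 4: aster, hop
Level 5: teak
Level 6: bay
Full level-order sequence: poppy, ivy, tulip, lily, ash, fern, sage, elm, reed, moss, rose, aster, hop, teak, bay.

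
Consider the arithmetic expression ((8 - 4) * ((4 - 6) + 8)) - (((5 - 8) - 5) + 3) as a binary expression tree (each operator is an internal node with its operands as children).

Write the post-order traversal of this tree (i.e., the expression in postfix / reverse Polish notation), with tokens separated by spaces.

8 4 - 4 6 - 8 + * 5 8 - 5 - 3 + -

Post-order on an expression tree gives postfix notation: for each operator, emit left operand, right operand, then the operator.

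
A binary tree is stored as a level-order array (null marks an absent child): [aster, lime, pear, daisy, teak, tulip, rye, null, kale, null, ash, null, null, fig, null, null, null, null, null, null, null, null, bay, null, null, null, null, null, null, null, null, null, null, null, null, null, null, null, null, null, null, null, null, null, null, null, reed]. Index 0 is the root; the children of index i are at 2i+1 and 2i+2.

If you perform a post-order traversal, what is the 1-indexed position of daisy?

2

Post-order visits the left subtree, then the right subtree, then the node.
At aster: go left to lime.
  At lime: go left to daisy.
    At daisy: no left child.
    At daisy: go right to kale.
      kale is a leaf — visit kale.
    Visit daisy.
  At lime: go right to teak.
    At teak: no left child.
    At teak: go right to ash.
      At ash: no left child.
      At ash: go right to bay.
        At bay: no left child.
        At bay: go right to reed.
          reed is a leaf — visit reed.
        Visit bay.
      Visit ash.
    Visit teak.
  Visit lime.
At aster: go right to pear.
  At pear: go left to tulip.
    tulip is a leaf — visit tulip.
  At pear: go right to rye.
    At rye: go left to fig.
      fig is a leaf — visit fig.
    At rye: no right child.
    Visit rye.
  Visit pear.
Visit aster.
Full post-order sequence: kale, daisy, reed, bay, ash, teak, lime, tulip, fig, rye, pear, aster.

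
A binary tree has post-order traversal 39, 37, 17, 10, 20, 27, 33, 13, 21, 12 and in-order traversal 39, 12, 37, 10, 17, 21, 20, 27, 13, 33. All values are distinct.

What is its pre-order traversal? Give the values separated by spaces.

12 39 21 10 37 17 13 27 20 33

The last element of post-order is the root; it splits in-order into left and right subtrees.
Root 12: left subtree has 1 node {39}, right has 8 {37, 10, 17, 21, 20, 27, 13, 33}.
  Root 21: left subtree has 3 nodes {37, 10, 17}, right has 4 {20, 27, 13, 33}.
    Root 10: left subtree has 1 node {37}, right has 1 {17}.
    Root 13: left subtree has 2 nodes {20, 27}, right has 1 {33}.
      Root 27: left subtree has 1 node {20}, right has 0 { }.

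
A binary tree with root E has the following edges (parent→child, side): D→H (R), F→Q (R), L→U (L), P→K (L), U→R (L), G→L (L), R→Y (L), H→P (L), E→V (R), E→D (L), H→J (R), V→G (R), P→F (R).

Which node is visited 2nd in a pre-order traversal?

Pre-order visits the node, then its left subtree, then its right subtree.
Visit E.
At E: go left to D.
  Visit D.
  At D: no left child.
  At D: go right to H.
    Visit H.
    At H: go left to P.
      Visit P.
      At P: go left to K.
        K is a leaf — visit K.
      At P: go right to F.
        Visit F.
        At F: no left child.
        At F: go right to Q.
          Q is a leaf — visit Q.
    At H: go right to J.
      J is a leaf — visit J.
At E: go right to V.
  Visit V.
  At V: no left child.
  At V: go right to G.
    Visit G.
    At G: go left to L.
      Visit L.
      At L: go left to U.
        Visit U.
        At U: go left to R.
          Visit R.
          At R: go left to Y.
            Y is a leaf — visit Y.
          At R: no right child.
        At U: no right child.
      At L: no right child.
    At G: no right child.
Full pre-order sequence: E, D, H, P, K, F, Q, J, V, G, L, U, R, Y.

D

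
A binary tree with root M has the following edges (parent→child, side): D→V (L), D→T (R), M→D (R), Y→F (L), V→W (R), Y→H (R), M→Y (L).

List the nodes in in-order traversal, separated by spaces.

In-order visits the left subtree, then the node, then the right subtree.
At M: go left to Y.
  At Y: go left to F.
    F is a leaf — visit F.
  Visit Y.
  At Y: go right to H.
    H is a leaf — visit H.
Visit M.
At M: go right to D.
  At D: go left to V.
    At V: no left child.
    Visit V.
    At V: go right to W.
      W is a leaf — visit W.
  Visit D.
  At D: go right to T.
    T is a leaf — visit T.

F Y H M V W D T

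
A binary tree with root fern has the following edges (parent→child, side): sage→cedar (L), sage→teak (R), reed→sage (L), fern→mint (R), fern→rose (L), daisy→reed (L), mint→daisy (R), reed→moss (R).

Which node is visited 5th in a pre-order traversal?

reed

Pre-order visits the node, then its left subtree, then its right subtree.
Visit fern.
At fern: go left to rose.
  rose is a leaf — visit rose.
At fern: go right to mint.
  Visit mint.
  At mint: no left child.
  At mint: go right to daisy.
    Visit daisy.
    At daisy: go left to reed.
      Visit reed.
      At reed: go left to sage.
        Visit sage.
        At sage: go left to cedar.
          cedar is a leaf — visit cedar.
        At sage: go right to teak.
          teak is a leaf — visit teak.
      At reed: go right to moss.
        moss is a leaf — visit moss.
    At daisy: no right child.
Full pre-order sequence: fern, rose, mint, daisy, reed, sage, cedar, teak, moss.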